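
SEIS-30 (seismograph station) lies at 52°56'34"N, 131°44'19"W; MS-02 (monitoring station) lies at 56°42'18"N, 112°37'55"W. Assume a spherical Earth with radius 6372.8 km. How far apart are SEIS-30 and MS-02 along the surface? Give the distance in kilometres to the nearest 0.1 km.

SEIS-30: φ = +52.94278°, λ = -131.73861°
MS-02: φ = +56.70500°, λ = -112.63194°
Δφ = 3.7622°,  Δλ = 19.1067°
a = sin²(Δφ/2) + cos φ₁ cos φ₂ sin²(Δλ/2) = 0.010189
c = 2·arcsin(√a) = 0.202229 rad = 11.5869°
d = R·c = 6372.8 × 0.202229 = 1288.8 km

1288.8 km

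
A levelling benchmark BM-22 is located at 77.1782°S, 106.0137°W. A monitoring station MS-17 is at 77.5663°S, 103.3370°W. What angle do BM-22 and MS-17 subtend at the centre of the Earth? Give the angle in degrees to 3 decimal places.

0.702°

Δφ = -0.3881°,  Δλ = 2.6767°
a = sin²(Δφ/2) + cos φ₁ cos φ₂ sin²(Δλ/2) = 0.000038
c = 2·arcsin(√a) = 0.012253 rad = 0.7021°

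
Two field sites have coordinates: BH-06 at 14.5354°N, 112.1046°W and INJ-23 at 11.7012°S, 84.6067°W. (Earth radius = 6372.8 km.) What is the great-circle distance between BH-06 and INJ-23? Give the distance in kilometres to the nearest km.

Δφ = -26.2366°,  Δλ = 27.4979°
a = sin²(Δφ/2) + cos φ₁ cos φ₂ sin²(Δλ/2) = 0.105054
c = 2·arcsin(√a) = 0.660163 rad = 37.8245°
d = R·c = 6372.8 × 0.660163 = 4207.1 km

4207 km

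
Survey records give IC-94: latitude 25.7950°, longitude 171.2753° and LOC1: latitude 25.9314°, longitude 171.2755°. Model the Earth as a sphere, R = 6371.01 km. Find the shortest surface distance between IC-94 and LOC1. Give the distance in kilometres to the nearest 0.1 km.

Δφ = 0.1364°,  Δλ = 0.0002°
a = sin²(Δφ/2) + cos φ₁ cos φ₂ sin²(Δλ/2) = 0.000001
c = 2·arcsin(√a) = 0.002381 rad = 0.1364°
d = R·c = 6371.01 × 0.002381 = 15.2 km

15.2 km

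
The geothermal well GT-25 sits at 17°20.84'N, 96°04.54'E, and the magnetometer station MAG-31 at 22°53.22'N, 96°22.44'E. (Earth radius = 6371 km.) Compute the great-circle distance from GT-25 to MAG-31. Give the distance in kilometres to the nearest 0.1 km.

GT-25: φ = +17.34733°, λ = +96.07567°
MAG-31: φ = +22.88700°, λ = +96.37400°
Δφ = 5.5397°,  Δλ = 0.2983°
a = sin²(Δφ/2) + cos φ₁ cos φ₂ sin²(Δλ/2) = 0.002341
c = 2·arcsin(√a) = 0.096809 rad = 5.5467°
d = R·c = 6371 × 0.096809 = 616.8 km

616.8 km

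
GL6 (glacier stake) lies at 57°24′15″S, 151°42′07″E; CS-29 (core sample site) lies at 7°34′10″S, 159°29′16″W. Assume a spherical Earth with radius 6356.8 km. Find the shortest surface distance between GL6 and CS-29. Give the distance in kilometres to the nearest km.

6928 km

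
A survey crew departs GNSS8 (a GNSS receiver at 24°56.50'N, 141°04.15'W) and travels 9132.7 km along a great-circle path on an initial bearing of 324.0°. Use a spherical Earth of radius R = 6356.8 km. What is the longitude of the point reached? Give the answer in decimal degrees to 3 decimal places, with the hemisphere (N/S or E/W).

108.512°E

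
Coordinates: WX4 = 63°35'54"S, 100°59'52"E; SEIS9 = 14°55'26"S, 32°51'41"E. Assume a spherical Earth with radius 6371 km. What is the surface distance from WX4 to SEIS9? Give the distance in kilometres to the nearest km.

WX4: φ = -63.59833°, λ = +100.99778°
SEIS9: φ = -14.92389°, λ = +32.86139°
Δφ = 48.6744°,  Δλ = -68.1364°
a = sin²(Δφ/2) + cos φ₁ cos φ₂ sin²(Δλ/2) = 0.304660
c = 2·arcsin(√a) = 1.169426 rad = 67.0032°
d = R·c = 6371 × 1.169426 = 7450.4 km

7450 km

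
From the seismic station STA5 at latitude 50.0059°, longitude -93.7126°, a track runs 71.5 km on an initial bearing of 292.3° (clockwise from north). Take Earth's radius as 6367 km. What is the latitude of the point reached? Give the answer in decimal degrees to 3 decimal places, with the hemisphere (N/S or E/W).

50.246°N

δ = d/R = 71.5/6367 = 0.011230 rad
φ₂ = arcsin(sin φ₁ cos δ + cos φ₁ sin δ cos θ)
   = arcsin(0.76611·0.99994 + 0.64271·0.01123·0.37946) = 50.24634°
λ₂ = λ₁ + atan2(sin θ sin δ cos φ₁, cos δ − sin φ₁ sin φ₂) = -94.64352°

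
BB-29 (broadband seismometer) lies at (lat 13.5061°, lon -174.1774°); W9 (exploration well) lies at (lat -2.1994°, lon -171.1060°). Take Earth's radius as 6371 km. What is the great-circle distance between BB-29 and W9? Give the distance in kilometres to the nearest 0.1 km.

Δφ = -15.7055°,  Δλ = 3.0714°
a = sin²(Δφ/2) + cos φ₁ cos φ₂ sin²(Δλ/2) = 0.019365
c = 2·arcsin(√a) = 0.279222 rad = 15.9983°
d = R·c = 6371 × 0.279222 = 1778.9 km

1778.9 km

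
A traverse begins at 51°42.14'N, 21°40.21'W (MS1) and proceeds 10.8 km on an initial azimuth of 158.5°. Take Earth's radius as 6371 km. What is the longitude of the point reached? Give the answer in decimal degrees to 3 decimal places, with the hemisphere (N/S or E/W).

MS1: φ = +51.70233°, λ = -21.67017°
δ = d/R = 10.8/6371 = 0.001695 rad
φ₂ = arcsin(sin φ₁ cos δ + cos φ₁ sin δ cos θ)
   = arcsin(0.78480·1.00000 + 0.61975·0.00170·-0.93042) = 51.61195°
λ₂ = λ₁ + atan2(sin θ sin δ cos φ₁, cos δ − sin φ₁ sin φ₂) = -21.61284°

21.613°W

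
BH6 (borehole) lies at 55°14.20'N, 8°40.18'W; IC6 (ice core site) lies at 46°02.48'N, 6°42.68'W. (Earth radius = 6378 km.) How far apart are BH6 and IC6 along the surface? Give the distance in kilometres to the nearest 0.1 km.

1032.8 km

BH6: φ = +55.23667°, λ = -8.66967°
IC6: φ = +46.04133°, λ = -6.71133°
Δφ = -9.1953°,  Δλ = 1.9583°
a = sin²(Δφ/2) + cos φ₁ cos φ₂ sin²(Δλ/2) = 0.006541
c = 2·arcsin(√a) = 0.161929 rad = 9.2778°
d = R·c = 6378 × 0.161929 = 1032.8 km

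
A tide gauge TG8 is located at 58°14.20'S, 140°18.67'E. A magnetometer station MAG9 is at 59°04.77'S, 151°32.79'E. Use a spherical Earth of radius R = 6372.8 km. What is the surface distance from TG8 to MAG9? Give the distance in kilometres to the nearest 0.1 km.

TG8: φ = -58.23667°, λ = +140.31117°
MAG9: φ = -59.07950°, λ = +151.54650°
Δφ = -0.8428°,  Δλ = 11.2353°
a = sin²(Δφ/2) + cos φ₁ cos φ₂ sin²(Δλ/2) = 0.002646
c = 2·arcsin(√a) = 0.102926 rad = 5.8972°
d = R·c = 6372.8 × 0.102926 = 655.9 km

655.9 km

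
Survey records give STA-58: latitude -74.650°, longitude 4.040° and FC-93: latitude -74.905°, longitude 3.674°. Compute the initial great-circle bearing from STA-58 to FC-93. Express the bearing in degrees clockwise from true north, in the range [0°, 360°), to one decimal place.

200.5°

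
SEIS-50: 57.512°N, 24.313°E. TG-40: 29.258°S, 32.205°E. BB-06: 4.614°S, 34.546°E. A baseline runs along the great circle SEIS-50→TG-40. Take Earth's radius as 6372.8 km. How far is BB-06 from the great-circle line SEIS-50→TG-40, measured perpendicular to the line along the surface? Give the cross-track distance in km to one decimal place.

δ₁₃ = central angle SEIS-50→BB-06 = 1.093913 rad  (haversine)
θ₁₃ = bearing SEIS-50→BB-06 = 168.503°,  θ₁₂ = bearing SEIS-50→TG-40 = 173.111°
dₓₜ = R·arcsin(sin δ₁₃ · sin(θ₁₃ − θ₁₂)) = 6372.8·arcsin(0.88843·sin(-4.608°)) = -455.195 km
|dₓₜ| = 455.195 km

455.2 km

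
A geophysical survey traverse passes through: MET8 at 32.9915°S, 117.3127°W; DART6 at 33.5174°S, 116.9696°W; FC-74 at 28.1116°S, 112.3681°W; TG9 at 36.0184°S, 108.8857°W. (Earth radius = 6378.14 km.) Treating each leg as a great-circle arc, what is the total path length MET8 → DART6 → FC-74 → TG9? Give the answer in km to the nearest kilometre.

1751 km

MET8→DART6: c = 0.010456 rad, d = 66.69 km
DART6→FC-74: c = 0.116838 rad, d = 745.21 km
FC-74→TG9: c = 0.147267 rad, d = 939.29 km
Total = 66.69 + 745.21 + 939.29 = 1751.19 km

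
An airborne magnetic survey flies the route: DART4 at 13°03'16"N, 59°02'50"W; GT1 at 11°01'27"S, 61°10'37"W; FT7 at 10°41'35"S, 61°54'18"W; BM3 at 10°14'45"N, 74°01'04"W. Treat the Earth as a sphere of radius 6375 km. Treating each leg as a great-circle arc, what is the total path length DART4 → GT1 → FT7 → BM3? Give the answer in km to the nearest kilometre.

DART4: φ = +13.05444°, λ = -59.04722°
GT1: φ = -11.02417°, λ = -61.17694°
FT7: φ = -10.69306°, λ = -61.90500°
BM3: φ = +10.24583°, λ = -74.01778°
DART4→GT1: c = 0.421867 rad, d = 2689.40 km
GT1→FT7: c = 0.013753 rad, d = 87.67 km
FT7→BM3: c = 0.421603 rad, d = 2687.72 km
Total = 2689.40 + 87.67 + 2687.72 = 5464.79 km

5465 km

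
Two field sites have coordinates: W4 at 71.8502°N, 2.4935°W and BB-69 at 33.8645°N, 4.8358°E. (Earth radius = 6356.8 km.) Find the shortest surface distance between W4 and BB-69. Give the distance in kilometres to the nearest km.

4236 km

Δφ = -37.9857°,  Δλ = 7.3293°
a = sin²(Δφ/2) + cos φ₁ cos φ₂ sin²(Δλ/2) = 0.106975
c = 2·arcsin(√a) = 0.666402 rad = 38.1820°
d = R·c = 6356.8 × 0.666402 = 4236.2 km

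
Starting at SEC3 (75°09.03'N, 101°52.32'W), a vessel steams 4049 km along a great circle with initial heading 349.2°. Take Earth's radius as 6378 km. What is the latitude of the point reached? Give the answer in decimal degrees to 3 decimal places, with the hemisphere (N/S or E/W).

68.059°N

SEC3: φ = +75.15050°, λ = -101.87200°
δ = d/R = 4049/6378 = 0.634839 rad
φ₂ = arcsin(sin φ₁ cos δ + cos φ₁ sin δ cos θ)
   = arcsin(0.96660·0.80517 + 0.25628·0.59305·0.98229) = 68.05936°
λ₂ = λ₁ + atan2(sin θ sin δ cos φ₁, cos δ − sin φ₁ sin φ₂) = 95.43011°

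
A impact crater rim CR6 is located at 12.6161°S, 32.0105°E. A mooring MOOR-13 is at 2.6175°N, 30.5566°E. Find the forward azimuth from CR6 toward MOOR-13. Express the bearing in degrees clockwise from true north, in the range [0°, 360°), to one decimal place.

354.5°

Δλ = -1.4539°
y = sin Δλ · cos φ₂ = -0.025346
x = cos φ₁ sin φ₂ − sin φ₁ cos φ₂ cos Δλ = 0.262685
θ = atan2(y, x) = -5.5113° → 354.4887° (mod 360°)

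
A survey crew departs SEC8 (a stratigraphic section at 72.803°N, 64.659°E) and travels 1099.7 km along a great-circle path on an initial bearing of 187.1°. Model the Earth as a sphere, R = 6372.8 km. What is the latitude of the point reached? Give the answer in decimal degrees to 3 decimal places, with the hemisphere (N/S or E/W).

δ = d/R = 1099.7/6372.8 = 0.172562 rad
φ₂ = arcsin(sin φ₁ cos δ + cos φ₁ sin δ cos θ)
   = arcsin(0.95529·0.98515 + 0.29566·0.17171·-0.99233) = 62.96498°
λ₂ = λ₁ + atan2(sin θ sin δ cos φ₁, cos δ − sin φ₁ sin φ₂) = 61.98277°

62.965°N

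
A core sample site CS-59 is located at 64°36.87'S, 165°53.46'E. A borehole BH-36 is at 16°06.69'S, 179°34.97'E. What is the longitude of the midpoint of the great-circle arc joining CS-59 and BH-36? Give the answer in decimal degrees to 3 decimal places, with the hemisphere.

175.369°E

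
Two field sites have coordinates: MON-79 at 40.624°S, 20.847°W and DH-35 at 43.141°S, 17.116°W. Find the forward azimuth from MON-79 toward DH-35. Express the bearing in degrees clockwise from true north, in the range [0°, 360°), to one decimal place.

Δλ = 3.7310°
y = sin Δλ · cos φ₂ = 0.047481
x = cos φ₁ sin φ₂ − sin φ₁ cos φ₂ cos Δλ = -0.044923
θ = atan2(y, x) = 133.4138° → 133.4138° (mod 360°)

133.4°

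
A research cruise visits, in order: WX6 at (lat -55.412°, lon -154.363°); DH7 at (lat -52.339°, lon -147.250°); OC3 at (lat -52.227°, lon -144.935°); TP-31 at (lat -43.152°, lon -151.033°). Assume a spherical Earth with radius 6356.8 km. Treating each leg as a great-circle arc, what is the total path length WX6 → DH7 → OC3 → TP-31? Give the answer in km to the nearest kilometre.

1838 km

WX6→DH7: c = 0.090665 rad, d = 576.34 km
DH7→OC3: c = 0.024794 rad, d = 157.61 km
OC3→TP-31: c = 0.173688 rad, d = 1104.10 km
Total = 576.34 + 157.61 + 1104.10 = 1838.05 km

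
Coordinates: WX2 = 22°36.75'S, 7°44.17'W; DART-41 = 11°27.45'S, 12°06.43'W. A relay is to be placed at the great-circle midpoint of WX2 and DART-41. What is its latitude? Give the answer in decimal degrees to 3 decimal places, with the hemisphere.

17.047°S

WX2: φ = -22.61250°, λ = -7.73617°
DART-41: φ = -11.45750°, λ = -12.10717°
Bx = cos φ₂ cos Δλ = 0.977222,  By = cos φ₂ sin Δλ = -0.074696
φₘ = atan2(sin φ₁ + sin φ₂, √((cos φ₁ + Bx)² + By²)) = -17.04667°
λₘ = λ₁ + atan2(By, cos φ₁ + Bx) = -9.98709°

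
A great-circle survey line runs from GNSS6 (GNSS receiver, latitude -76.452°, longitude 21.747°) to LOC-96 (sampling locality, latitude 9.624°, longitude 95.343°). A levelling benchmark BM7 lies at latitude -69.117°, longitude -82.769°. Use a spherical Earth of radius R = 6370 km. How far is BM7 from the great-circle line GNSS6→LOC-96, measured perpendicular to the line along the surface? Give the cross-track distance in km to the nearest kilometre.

1173 km

δ₁₃ = central angle GNSS6→BM7 = 0.479162 rad  (haversine)
θ₁₃ = bearing GNSS6→BM7 = 228.460°,  θ₁₂ = bearing GNSS6→LOC-96 = 71.861°
dₓₜ = R·arcsin(sin δ₁₃ · sin(θ₁₃ − θ₁₂)) = 6370·arcsin(0.46104·sin(156.599°)) = 1172.995 km
|dₓₜ| = 1172.995 km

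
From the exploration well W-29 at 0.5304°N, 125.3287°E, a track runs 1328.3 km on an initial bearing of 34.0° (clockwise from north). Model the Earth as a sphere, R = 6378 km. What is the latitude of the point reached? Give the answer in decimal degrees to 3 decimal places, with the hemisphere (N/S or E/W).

δ = d/R = 1328.3/6378 = 0.208263 rad
φ₂ = arcsin(sin φ₁ cos δ + cos φ₁ sin δ cos θ)
   = arcsin(0.00926·0.97839 + 0.99996·0.20676·0.82904) = 10.39667°
λ₂ = λ₁ + atan2(sin θ sin δ cos φ₁, cos δ − sin φ₁ sin φ₂) = 132.07937°

10.397°N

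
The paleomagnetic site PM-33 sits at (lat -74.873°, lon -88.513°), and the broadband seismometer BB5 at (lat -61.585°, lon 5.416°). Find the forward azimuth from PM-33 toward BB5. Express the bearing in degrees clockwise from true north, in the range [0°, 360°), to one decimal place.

Δλ = 93.9290°
y = sin Δλ · cos φ₂ = 0.474736
x = cos φ₁ sin φ₂ − sin φ₁ cos φ₂ cos Δλ = -0.260996
θ = atan2(y, x) = 118.8007° → 118.8007° (mod 360°)

118.8°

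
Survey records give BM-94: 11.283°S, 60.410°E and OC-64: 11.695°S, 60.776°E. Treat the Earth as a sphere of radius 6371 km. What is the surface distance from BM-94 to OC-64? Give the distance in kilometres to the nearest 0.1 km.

Δφ = -0.4120°,  Δλ = 0.3660°
a = sin²(Δφ/2) + cos φ₁ cos φ₂ sin²(Δλ/2) = 0.000023
c = 2·arcsin(√a) = 0.009534 rad = 0.5462°
d = R·c = 6371 × 0.009534 = 60.7 km

60.7 km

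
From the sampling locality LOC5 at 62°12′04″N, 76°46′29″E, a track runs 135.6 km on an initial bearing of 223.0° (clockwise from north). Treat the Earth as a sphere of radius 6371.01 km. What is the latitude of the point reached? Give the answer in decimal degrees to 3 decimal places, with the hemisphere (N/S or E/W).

61.298°N

LOC5: φ = +62.20111°, λ = +76.77472°
δ = d/R = 135.6/6371.01 = 0.021284 rad
φ₂ = arcsin(sin φ₁ cos δ + cos φ₁ sin δ cos θ)
   = arcsin(0.88459·0.99977 + 0.46637·0.02128·-0.73135) = 61.29815°
λ₂ = λ₁ + atan2(sin θ sin δ cos φ₁, cos δ − sin φ₁ sin φ₂) = 75.04283°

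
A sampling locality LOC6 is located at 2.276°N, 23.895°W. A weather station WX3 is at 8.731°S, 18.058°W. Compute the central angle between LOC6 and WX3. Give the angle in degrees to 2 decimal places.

12.45°

Δφ = -11.0070°,  Δλ = 5.8370°
a = sin²(Δφ/2) + cos φ₁ cos φ₂ sin²(Δλ/2) = 0.011758
c = 2·arcsin(√a) = 0.217299 rad = 12.4503°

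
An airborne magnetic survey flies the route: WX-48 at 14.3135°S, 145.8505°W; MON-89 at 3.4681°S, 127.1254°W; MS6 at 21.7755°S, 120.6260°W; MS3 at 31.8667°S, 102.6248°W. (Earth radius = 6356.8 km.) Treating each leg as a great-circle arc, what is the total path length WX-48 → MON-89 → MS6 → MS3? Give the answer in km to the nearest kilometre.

6625 km

WX-48→MON-89: c = 0.373803 rad, d = 2376.19 km
MON-89→MS6: c = 0.337977 rad, d = 2148.45 km
MS6→MS3: c = 0.330364 rad, d = 2100.06 km
Total = 2376.19 + 2148.45 + 2100.06 = 6624.70 km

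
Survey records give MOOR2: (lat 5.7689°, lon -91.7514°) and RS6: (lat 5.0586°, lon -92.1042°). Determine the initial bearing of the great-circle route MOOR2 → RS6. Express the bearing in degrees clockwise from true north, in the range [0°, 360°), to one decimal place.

Δλ = -0.3528°
y = sin Δλ · cos φ₂ = -0.006133
x = cos φ₁ sin φ₂ − sin φ₁ cos φ₂ cos Δλ = -0.012395
θ = atan2(y, x) = -153.6718° → 206.3282° (mod 360°)

206.3°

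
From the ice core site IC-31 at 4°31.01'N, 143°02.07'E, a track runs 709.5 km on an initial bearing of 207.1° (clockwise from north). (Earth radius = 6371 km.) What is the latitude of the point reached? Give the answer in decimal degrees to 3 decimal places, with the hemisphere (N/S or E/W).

1.167°S

IC-31: φ = +4.51683°, λ = +143.03450°
δ = d/R = 709.5/6371 = 0.111364 rad
φ₂ = arcsin(sin φ₁ cos δ + cos φ₁ sin δ cos θ)
   = arcsin(0.07875·0.99381 + 0.99689·0.11113·-0.89021) = -1.16671°
λ₂ = λ₁ + atan2(sin θ sin δ cos φ₁, cos δ − sin φ₁ sin φ₂) = 140.13197°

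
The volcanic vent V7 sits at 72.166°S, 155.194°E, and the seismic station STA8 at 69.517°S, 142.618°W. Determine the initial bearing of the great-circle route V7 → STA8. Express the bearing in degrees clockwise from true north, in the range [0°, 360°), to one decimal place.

Δλ = 62.1880°
y = sin Δλ · cos φ₂ = 0.309507
x = cos φ₁ sin φ₂ − sin φ₁ cos φ₂ cos Δλ = -0.131475
θ = atan2(y, x) = 113.0153° → 113.0153° (mod 360°)

113.0°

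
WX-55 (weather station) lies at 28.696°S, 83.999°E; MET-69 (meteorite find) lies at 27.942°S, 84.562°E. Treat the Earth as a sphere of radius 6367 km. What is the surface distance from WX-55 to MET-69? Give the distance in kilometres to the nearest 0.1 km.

Δφ = 0.7540°,  Δλ = 0.5630°
a = sin²(Δφ/2) + cos φ₁ cos φ₂ sin²(Δλ/2) = 0.000062
c = 2·arcsin(√a) = 0.015748 rad = 0.9023°
d = R·c = 6367 × 0.015748 = 100.3 km

100.3 km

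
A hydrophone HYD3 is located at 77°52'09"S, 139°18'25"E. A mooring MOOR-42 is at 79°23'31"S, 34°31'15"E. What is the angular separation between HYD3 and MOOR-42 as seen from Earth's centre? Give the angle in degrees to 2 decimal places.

HYD3: φ = -77.86917°, λ = +139.30694°
MOOR-42: φ = -79.39194°, λ = +34.52083°
Δφ = -1.5228°,  Δλ = -104.7861°
a = sin²(Δφ/2) + cos φ₁ cos φ₂ sin²(Δλ/2) = 0.024456
c = 2·arcsin(√a) = 0.314056 rad = 17.9941°

17.99°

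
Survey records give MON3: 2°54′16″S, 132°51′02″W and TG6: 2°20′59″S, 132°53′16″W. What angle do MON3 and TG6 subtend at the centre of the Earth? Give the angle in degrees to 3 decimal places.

0.556°

MON3: φ = -2.90444°, λ = -132.85056°
TG6: φ = -2.34972°, λ = -132.88778°
Δφ = 0.5547°,  Δλ = -0.0372°
a = sin²(Δφ/2) + cos φ₁ cos φ₂ sin²(Δλ/2) = 0.000024
c = 2·arcsin(√a) = 0.009703 rad = 0.5560°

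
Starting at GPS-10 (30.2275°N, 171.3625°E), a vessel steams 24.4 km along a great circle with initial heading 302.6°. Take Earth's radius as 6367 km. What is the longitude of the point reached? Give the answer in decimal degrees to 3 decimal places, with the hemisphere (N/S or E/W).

δ = d/R = 24.4/6367 = 0.003832 rad
φ₂ = arcsin(sin φ₁ cos δ + cos φ₁ sin δ cos θ)
   = arcsin(0.50343·0.99999 + 0.86403·0.00383·0.53877) = 30.34562°
λ₂ = λ₁ + atan2(sin θ sin δ cos φ₁, cos δ − sin φ₁ sin φ₂) = 171.14815°

171.148°E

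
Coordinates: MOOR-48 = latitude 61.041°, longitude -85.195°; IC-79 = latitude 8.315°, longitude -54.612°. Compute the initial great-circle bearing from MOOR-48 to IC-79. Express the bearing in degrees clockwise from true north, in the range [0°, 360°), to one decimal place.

143.3°

Δλ = 30.5830°
y = sin Δλ · cos φ₂ = 0.503438
x = cos φ₁ sin φ₂ − sin φ₁ cos φ₂ cos Δλ = -0.675314
θ = atan2(y, x) = 143.2960° → 143.2960° (mod 360°)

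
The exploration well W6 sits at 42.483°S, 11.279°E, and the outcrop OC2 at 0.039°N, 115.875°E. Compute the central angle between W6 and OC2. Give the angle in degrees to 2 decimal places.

Δφ = 42.5220°,  Δλ = 104.5960°
a = sin²(Δφ/2) + cos φ₁ cos φ₂ sin²(Δλ/2) = 0.593153
c = 2·arcsin(√a) = 1.758197 rad = 100.7372°

100.74°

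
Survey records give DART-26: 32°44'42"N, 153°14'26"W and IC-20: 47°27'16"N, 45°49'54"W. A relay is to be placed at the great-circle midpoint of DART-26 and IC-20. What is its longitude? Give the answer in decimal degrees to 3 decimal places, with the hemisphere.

DART-26: φ = +32.74500°, λ = -153.24056°
IC-20: φ = +47.45444°, λ = -45.83167°
Bx = cos φ₂ cos Δλ = -0.202304,  By = cos φ₂ sin Δλ = 0.645203
φₘ = atan2(sin φ₁ + sin φ₂, √((cos φ₁ + Bx)² + By²)) = 54.60138°
λₘ = λ₁ + atan2(By, cos φ₁ + Bx) = -107.95401°

107.954°W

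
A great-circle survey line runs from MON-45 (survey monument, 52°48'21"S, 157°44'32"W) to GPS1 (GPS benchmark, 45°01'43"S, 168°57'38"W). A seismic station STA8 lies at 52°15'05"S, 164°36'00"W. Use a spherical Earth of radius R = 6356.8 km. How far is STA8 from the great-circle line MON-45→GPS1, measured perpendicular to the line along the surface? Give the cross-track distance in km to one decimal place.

MON-45: φ = -52.80583°, λ = -157.74222°
GPS1: φ = -45.02861°, λ = -168.96056°
STA8: φ = -52.25139°, λ = -164.60000°
δ₁₃ = central angle MON-45→STA8 = 0.073427 rad  (haversine)
θ₁₃ = bearing MON-45→STA8 = 274.838°,  θ₁₂ = bearing MON-45→GPS1 = 312.175°
dₓₜ = R·arcsin(sin δ₁₃ · sin(θ₁₃ − θ₁₂)) = 6356.8·arcsin(0.07336·sin(-37.336°)) = -282.926 km
|dₓₜ| = 282.926 km

282.9 km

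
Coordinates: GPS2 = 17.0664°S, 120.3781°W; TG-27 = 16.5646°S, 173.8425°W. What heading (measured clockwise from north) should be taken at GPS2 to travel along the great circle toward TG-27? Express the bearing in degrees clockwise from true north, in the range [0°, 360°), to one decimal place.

262.2°

Δλ = -53.4644°
y = sin Δλ · cos φ₂ = -0.770142
x = cos φ₁ sin φ₂ − sin φ₁ cos φ₂ cos Δλ = -0.105078
θ = atan2(y, x) = -97.7694° → 262.2306° (mod 360°)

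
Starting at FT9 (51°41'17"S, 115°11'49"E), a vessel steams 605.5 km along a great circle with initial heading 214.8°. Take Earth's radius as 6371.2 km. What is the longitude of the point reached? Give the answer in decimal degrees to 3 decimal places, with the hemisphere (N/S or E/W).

109.634°E

FT9: φ = -51.68806°, λ = +115.19694°
δ = d/R = 605.5/6371.2 = 0.095037 rad
φ₂ = arcsin(sin φ₁ cos δ + cos φ₁ sin δ cos θ)
   = arcsin(-0.78465·0.99549 + 0.61994·0.09489·-0.82115) = -56.03855°
λ₂ = λ₁ + atan2(sin θ sin δ cos φ₁, cos δ − sin φ₁ sin φ₂) = 109.63362°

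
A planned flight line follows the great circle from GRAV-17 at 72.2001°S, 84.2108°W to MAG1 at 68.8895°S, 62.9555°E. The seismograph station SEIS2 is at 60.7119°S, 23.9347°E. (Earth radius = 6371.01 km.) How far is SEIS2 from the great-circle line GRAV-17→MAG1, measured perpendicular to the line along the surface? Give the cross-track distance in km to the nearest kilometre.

1990 km

δ₁₃ = central angle GRAV-17→SEIS2 = 0.669960 rad  (haversine)
θ₁₃ = bearing GRAV-17→SEIS2 = 131.527°,  θ₁₂ = bearing GRAV-17→MAG1 = 161.190°
dₓₜ = R·arcsin(sin δ₁₃ · sin(θ₁₃ − θ₁₂)) = 6371.01·arcsin(0.62095·sin(-29.663°)) = -1990.079 km
|dₓₜ| = 1990.079 km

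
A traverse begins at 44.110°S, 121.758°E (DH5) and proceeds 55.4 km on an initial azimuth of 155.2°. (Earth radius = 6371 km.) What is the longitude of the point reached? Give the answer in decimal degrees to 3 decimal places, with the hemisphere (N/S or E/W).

122.051°E

δ = d/R = 55.4/6371 = 0.008696 rad
φ₂ = arcsin(sin φ₁ cos δ + cos φ₁ sin δ cos θ)
   = arcsin(-0.69604·0.99996 + 0.71800·0.00870·-0.90778) = -44.56190°
λ₂ = λ₁ + atan2(sin θ sin δ cos φ₁, cos δ − sin φ₁ sin φ₂) = 122.05131°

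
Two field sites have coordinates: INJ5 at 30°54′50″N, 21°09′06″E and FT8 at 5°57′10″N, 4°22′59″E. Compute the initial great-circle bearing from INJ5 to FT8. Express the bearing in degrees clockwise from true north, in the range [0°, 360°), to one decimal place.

INJ5: φ = +30.91389°, λ = +21.15167°
FT8: φ = +5.95278°, λ = +4.38306°
Δλ = -16.7686°
y = sin Δλ · cos φ₂ = -0.286952
x = cos φ₁ sin φ₂ − sin φ₁ cos φ₂ cos Δλ = -0.400275
θ = atan2(y, x) = -144.3638° → 215.6362° (mod 360°)

215.6°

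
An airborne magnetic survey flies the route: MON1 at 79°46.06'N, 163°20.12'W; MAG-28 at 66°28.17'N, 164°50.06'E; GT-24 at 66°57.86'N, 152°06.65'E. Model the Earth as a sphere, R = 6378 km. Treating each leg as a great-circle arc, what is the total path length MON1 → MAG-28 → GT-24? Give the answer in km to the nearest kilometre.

MON1: φ = +79.76767°, λ = -163.33533°
MAG-28: φ = +66.46950°, λ = +164.83433°
GT-24: φ = +66.96433°, λ = +152.11083°
MON1→MAG-28: c = 0.274648 rad, d = 1751.70 km
MAG-28→GT-24: c = 0.088045 rad, d = 561.55 km
Total = 1751.70 + 561.55 = 2313.26 km

2313 km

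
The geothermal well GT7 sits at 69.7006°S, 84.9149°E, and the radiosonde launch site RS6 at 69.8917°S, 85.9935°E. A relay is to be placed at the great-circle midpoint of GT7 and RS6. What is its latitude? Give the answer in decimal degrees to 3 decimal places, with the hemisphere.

69.797°S

Bx = cos φ₂ cos Δλ = 0.343735,  By = cos φ₂ sin Δλ = 0.006472
φₘ = atan2(sin φ₁ + sin φ₂, √((cos φ₁ + Bx)² + By²)) = -69.79697°
λₘ = λ₁ + atan2(By, cos φ₁ + Bx) = 85.45176°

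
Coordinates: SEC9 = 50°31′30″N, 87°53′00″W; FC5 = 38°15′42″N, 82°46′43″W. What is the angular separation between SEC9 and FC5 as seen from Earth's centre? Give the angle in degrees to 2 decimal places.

12.79°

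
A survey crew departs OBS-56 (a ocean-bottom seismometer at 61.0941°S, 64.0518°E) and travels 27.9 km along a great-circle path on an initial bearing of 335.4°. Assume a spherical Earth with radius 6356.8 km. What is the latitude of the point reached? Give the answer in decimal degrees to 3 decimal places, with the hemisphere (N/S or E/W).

60.865°S

δ = d/R = 27.9/6356.8 = 0.004389 rad
φ₂ = arcsin(sin φ₁ cos δ + cos φ₁ sin δ cos θ)
   = arcsin(-0.87541·0.99999 + 0.48337·0.00439·0.90924) = -60.86528°
λ₂ = λ₁ + atan2(sin θ sin δ cos φ₁, cos δ − sin φ₁ sin φ₂) = 63.83679°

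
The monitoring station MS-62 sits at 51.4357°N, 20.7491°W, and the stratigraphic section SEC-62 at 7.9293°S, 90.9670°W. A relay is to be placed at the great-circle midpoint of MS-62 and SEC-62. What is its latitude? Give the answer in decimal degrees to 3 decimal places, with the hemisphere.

25.718°N

Bx = cos φ₂ cos Δλ = 0.335208,  By = cos φ₂ sin Δλ = -0.931990
φₘ = atan2(sin φ₁ + sin φ₂, √((cos φ₁ + Bx)² + By²)) = 25.71782°
λₘ = λ₁ + atan2(By, cos φ₁ + Bx) = -64.94269°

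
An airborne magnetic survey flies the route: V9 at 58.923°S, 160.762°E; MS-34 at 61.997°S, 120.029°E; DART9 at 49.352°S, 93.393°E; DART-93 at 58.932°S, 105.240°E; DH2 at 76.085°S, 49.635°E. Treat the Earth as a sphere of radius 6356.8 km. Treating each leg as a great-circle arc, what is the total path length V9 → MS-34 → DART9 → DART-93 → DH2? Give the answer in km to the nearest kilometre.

V9→MS-34: c = 0.348601 rad, d = 2215.99 km
MS-34→DART9: c = 0.338402 rad, d = 2151.16 km
DART9→DART-93: c = 0.205820 rad, d = 1308.36 km
DART-93→DH2: c = 0.447520 rad, d = 2844.79 km
Total = 2215.99 + 2151.16 + 1308.36 + 2844.79 = 8520.30 km

8520 km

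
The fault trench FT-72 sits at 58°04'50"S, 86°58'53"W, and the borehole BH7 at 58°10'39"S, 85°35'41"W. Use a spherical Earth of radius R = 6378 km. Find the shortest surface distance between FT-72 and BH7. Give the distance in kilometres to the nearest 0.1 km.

82.2 km

FT-72: φ = -58.08056°, λ = -86.98139°
BH7: φ = -58.17750°, λ = -85.59472°
Δφ = -0.0969°,  Δλ = 1.3867°
a = sin²(Δφ/2) + cos φ₁ cos φ₂ sin²(Δλ/2) = 0.000042
c = 2·arcsin(√a) = 0.012890 rad = 0.7385°
d = R·c = 6378 × 0.012890 = 82.2 km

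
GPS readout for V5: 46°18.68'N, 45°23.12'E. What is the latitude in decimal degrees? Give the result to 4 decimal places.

46.3113°N

46° + 18.68′/60 = 46 + 0.31133 = 46.3113°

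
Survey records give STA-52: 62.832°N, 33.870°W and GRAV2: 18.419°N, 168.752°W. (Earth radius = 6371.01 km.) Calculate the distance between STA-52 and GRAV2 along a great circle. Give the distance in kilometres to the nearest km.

10164 km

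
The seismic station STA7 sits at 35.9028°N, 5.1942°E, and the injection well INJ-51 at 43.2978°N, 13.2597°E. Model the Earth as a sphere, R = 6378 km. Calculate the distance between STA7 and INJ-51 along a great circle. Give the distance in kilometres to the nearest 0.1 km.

1074.2 km

Δφ = 7.3950°,  Δλ = 8.0655°
a = sin²(Δφ/2) + cos φ₁ cos φ₂ sin²(Δλ/2) = 0.007075
c = 2·arcsin(√a) = 0.168419 rad = 9.6497°
d = R·c = 6378 × 0.168419 = 1074.2 km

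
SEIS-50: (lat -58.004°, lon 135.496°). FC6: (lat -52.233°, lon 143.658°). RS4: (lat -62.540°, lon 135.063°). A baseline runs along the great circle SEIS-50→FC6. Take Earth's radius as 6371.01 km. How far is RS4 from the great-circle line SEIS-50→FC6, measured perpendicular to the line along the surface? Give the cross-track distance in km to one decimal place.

δ₁₃ = central angle SEIS-50→RS4 = 0.079256 rad  (haversine)
θ₁₃ = bearing SEIS-50→RS4 = 182.523°,  θ₁₂ = bearing SEIS-50→FC6 = 42.380°
dₓₜ = R·arcsin(sin δ₁₃ · sin(θ₁₃ − θ₁₂)) = 6371.01·arcsin(0.07917·sin(140.143°)) = 323.405 km
|dₓₜ| = 323.405 km

323.4 km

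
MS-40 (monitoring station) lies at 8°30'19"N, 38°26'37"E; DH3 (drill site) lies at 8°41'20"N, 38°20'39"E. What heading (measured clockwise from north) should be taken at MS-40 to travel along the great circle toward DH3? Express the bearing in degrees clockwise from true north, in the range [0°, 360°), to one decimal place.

MS-40: φ = +8.50528°, λ = +38.44361°
DH3: φ = +8.68889°, λ = +38.34417°
Δλ = -0.0994°
y = sin Δλ · cos φ₂ = -0.001716
x = cos φ₁ sin φ₂ − sin φ₁ cos φ₂ cos Δλ = 0.003205
θ = atan2(y, x) = -28.1624° → 331.8376° (mod 360°)

331.8°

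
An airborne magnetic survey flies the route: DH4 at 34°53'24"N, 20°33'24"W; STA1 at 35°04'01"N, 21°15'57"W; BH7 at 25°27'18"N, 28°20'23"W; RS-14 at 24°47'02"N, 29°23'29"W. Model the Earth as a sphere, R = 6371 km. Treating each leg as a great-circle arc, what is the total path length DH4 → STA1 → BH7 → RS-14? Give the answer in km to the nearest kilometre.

1463 km

DH4: φ = +34.89000°, λ = -20.55667°
STA1: φ = +35.06694°, λ = -21.26583°
BH7: φ = +25.45500°, λ = -28.33972°
RS-14: φ = +24.78389°, λ = -29.39139°
DH4→STA1: c = 0.010601 rad, d = 67.54 km
STA1→BH7: c = 0.198640 rad, d = 1265.53 km
BH7→RS-14: c = 0.020332 rad, d = 129.53 km
Total = 67.54 + 1265.53 + 129.53 = 1462.61 km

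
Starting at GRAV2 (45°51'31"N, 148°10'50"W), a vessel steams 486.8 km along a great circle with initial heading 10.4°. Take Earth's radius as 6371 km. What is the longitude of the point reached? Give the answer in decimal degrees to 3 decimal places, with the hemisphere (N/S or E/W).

146.948°W

GRAV2: φ = +45.85861°, λ = -148.18056°
δ = d/R = 486.8/6371 = 0.076409 rad
φ₂ = arcsin(sin φ₁ cos δ + cos φ₁ sin δ cos θ)
   = arcsin(0.71762·0.99708 + 0.69643·0.07633·0.98357) = 50.15834°
λ₂ = λ₁ + atan2(sin θ sin δ cos φ₁, cos δ − sin φ₁ sin φ₂) = -146.94811°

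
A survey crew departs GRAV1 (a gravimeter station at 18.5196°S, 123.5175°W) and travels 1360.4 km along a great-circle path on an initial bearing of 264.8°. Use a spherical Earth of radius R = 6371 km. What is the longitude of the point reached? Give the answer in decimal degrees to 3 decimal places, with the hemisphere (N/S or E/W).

136.429°W

δ = d/R = 1360.4/6371 = 0.213530 rad
φ₂ = arcsin(sin φ₁ cos δ + cos φ₁ sin δ cos θ)
   = arcsin(-0.31763·0.97729 + 0.94822·0.21191·-0.09063) = -19.18545°
λ₂ = λ₁ + atan2(sin θ sin δ cos φ₁, cos δ − sin φ₁ sin φ₂) = -136.42921°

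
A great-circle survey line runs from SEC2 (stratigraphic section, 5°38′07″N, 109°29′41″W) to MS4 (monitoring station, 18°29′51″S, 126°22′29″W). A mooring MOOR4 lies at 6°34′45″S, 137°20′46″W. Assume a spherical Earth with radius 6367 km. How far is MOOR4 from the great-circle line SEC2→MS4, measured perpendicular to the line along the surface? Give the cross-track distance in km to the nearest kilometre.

1748 km

SEC2: φ = +5.63528°, λ = -109.49472°
MS4: φ = -18.49750°, λ = -126.37472°
MOOR4: φ = -6.57917°, λ = -137.34611°
δ₁₃ = central angle SEC2→MOOR4 = 0.529927 rad  (haversine)
θ₁₃ = bearing SEC2→MOOR4 = 246.659°,  θ₁₂ = bearing SEC2→MS4 = 214.223°
dₓₜ = R·arcsin(sin δ₁₃ · sin(θ₁₃ − θ₁₂)) = 6367·arcsin(0.50547·sin(32.436°)) = 1748.036 km
|dₓₜ| = 1748.036 km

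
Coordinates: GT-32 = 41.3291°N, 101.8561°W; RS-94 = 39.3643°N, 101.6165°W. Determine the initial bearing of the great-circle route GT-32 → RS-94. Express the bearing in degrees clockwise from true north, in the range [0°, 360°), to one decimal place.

Δλ = 0.2396°
y = sin Δλ · cos φ₂ = 0.003233
x = cos φ₁ sin φ₂ − sin φ₁ cos φ₂ cos Δλ = -0.034281
θ = atan2(y, x) = 174.6123° → 174.6123° (mod 360°)

174.6°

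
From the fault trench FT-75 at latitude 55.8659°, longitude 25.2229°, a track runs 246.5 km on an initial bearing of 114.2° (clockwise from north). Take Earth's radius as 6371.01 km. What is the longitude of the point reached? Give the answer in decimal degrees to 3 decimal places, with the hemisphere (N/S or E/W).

δ = d/R = 246.5/6371.01 = 0.038691 rad
φ₂ = arcsin(sin φ₁ cos δ + cos φ₁ sin δ cos θ)
   = arcsin(0.82773·0.99925 + 0.56113·0.03868·-0.40992) = 54.90596°
λ₂ = λ₁ + atan2(sin θ sin δ cos φ₁, cos δ − sin φ₁ sin φ₂) = 28.74126°

28.741°E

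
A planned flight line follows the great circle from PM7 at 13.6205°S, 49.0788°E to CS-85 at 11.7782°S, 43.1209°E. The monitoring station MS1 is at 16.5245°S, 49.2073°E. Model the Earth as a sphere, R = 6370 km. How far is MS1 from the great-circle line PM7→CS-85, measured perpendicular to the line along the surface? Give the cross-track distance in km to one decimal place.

δ₁₃ = central angle PM7→MS1 = 0.050731 rad  (haversine)
θ₁₃ = bearing PM7→MS1 = 177.570°,  θ₁₂ = bearing PM7→CS-85 = 286.916°
dₓₜ = R·arcsin(sin δ₁₃ · sin(θ₁₃ − θ₁₂)) = 6370·arcsin(0.05071·sin(-109.346°)) = -304.892 km
|dₓₜ| = 304.892 km

304.9 km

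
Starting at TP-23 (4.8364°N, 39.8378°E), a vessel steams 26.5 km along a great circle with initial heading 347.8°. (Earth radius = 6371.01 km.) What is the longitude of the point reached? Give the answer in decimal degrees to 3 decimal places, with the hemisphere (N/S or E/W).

δ = d/R = 26.5/6371.01 = 0.004159 rad
φ₂ = arcsin(sin φ₁ cos δ + cos φ₁ sin δ cos θ)
   = arcsin(0.08431·0.99999 + 0.99644·0.00416·0.97742) = 5.06934°
λ₂ = λ₁ + atan2(sin θ sin δ cos φ₁, cos δ − sin φ₁ sin φ₂) = 39.78724°

39.787°E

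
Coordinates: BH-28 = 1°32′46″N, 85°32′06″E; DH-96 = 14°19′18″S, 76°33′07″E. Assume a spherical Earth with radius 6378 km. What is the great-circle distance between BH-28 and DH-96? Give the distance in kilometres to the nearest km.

2025 km

BH-28: φ = +1.54611°, λ = +85.53500°
DH-96: φ = -14.32167°, λ = +76.55194°
Δφ = -15.8678°,  Δλ = -8.9831°
a = sin²(Δφ/2) + cos φ₁ cos φ₂ sin²(Δλ/2) = 0.024992
c = 2·arcsin(√a) = 0.317511 rad = 18.1921°
d = R·c = 6378 × 0.317511 = 2025.1 km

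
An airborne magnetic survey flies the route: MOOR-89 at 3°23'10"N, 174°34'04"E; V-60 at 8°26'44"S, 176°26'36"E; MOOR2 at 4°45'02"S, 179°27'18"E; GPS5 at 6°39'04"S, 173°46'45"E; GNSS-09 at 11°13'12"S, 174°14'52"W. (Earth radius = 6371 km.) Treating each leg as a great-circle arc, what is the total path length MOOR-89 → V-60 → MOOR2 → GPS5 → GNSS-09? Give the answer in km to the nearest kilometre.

MOOR-89: φ = +3.38611°, λ = +174.56778°
V-60: φ = -8.44556°, λ = +176.44333°
MOOR2: φ = -4.75056°, λ = +179.45500°
GPS5: φ = -6.65111°, λ = +173.77917°
GNSS-09: φ = -11.22000°, λ = -174.24778°
MOOR-89→V-60: c = 0.209066 rad, d = 1331.96 km
V-60→MOOR2: c = 0.082972 rad, d = 528.62 km
MOOR2→GPS5: c = 0.103999 rad, d = 662.58 km
GPS5→GNSS-09: c = 0.221236 rad, d = 1409.50 km
Total = 1331.96 + 528.62 + 662.58 + 1409.50 = 3932.65 km

3933 km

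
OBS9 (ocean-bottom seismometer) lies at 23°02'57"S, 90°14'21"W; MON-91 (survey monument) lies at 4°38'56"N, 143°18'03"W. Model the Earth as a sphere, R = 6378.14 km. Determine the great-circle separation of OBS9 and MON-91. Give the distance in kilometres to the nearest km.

OBS9: φ = -23.04917°, λ = -90.23917°
MON-91: φ = +4.64889°, λ = -143.30083°
Δφ = 27.6981°,  Δλ = -53.0617°
a = sin²(Δφ/2) + cos φ₁ cos φ₂ sin²(Δλ/2) = 0.240286
c = 2·arcsin(√a) = 1.024614 rad = 58.7061°
d = R·c = 6378.14 × 1.024614 = 6535.1 km

6535 km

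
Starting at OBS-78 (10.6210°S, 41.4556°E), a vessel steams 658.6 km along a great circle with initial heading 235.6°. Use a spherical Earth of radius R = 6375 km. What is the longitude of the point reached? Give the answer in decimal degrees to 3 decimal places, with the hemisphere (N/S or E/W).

36.426°E

δ = d/R = 658.6/6375 = 0.103310 rad
φ₂ = arcsin(sin φ₁ cos δ + cos φ₁ sin δ cos θ)
   = arcsin(-0.18431·0.99467 + 0.98287·0.10313·-0.56497) = -13.92158°
λ₂ = λ₁ + atan2(sin θ sin δ cos φ₁, cos δ − sin φ₁ sin φ₂) = 36.42626°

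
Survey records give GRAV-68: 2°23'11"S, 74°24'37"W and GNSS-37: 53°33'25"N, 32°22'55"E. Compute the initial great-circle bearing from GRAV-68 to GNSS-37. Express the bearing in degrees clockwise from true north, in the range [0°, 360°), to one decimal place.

35.5°

GRAV-68: φ = -2.38639°, λ = -74.41028°
GNSS-37: φ = +53.55694°, λ = +32.38194°
Δλ = 106.7922°
y = sin Δλ · cos φ₂ = 0.568694
x = cos φ₁ sin φ₂ − sin φ₁ cos φ₂ cos Δλ = 0.796604
θ = atan2(y, x) = 35.5229° → 35.5229° (mod 360°)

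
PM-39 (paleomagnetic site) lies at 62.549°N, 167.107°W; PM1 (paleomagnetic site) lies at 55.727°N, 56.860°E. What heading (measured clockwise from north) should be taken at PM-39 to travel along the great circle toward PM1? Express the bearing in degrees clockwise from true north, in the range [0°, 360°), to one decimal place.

Δλ = -136.0330°
y = sin Δλ · cos φ₂ = -0.390954
x = cos φ₁ sin φ₂ − sin φ₁ cos φ₂ cos Δλ = 0.740621
θ = atan2(y, x) = -27.8284° → 332.1716° (mod 360°)

332.2°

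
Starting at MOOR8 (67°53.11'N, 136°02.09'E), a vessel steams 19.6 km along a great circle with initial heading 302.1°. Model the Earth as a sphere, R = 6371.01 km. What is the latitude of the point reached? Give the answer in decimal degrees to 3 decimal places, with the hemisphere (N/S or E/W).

67.978°N

MOOR8: φ = +67.88517°, λ = +136.03483°
δ = d/R = 19.6/6371.01 = 0.003076 rad
φ₂ = arcsin(sin φ₁ cos δ + cos φ₁ sin δ cos θ)
   = arcsin(0.92643·1.00000 + 0.37646·0.00308·0.53140) = 67.97835°
λ₂ = λ₁ + atan2(sin θ sin δ cos φ₁, cos δ − sin φ₁ sin φ₂) = 135.63660°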